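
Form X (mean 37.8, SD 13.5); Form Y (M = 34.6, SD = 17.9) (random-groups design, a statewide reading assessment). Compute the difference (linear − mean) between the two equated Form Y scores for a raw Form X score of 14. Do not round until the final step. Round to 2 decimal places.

-7.76

Mean-equated: 14 + (34.6 − 37.8) = 10.80
Linear-equated: (17.9/13.5)(14 − 37.8) + 34.6 = 3.043
Difference = 3.043 − 10.80 = -7.76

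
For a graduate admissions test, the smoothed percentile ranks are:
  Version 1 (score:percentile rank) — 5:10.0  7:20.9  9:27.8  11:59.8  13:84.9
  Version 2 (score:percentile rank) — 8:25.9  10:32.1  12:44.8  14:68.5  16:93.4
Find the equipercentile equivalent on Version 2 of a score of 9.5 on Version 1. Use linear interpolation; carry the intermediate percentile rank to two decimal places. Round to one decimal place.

10.6

PR of 9.5 on Version 1: 27.8 + (9.5 − 9)/(11 − 9) × (59.8 − 27.8) = 35.80
On Version 2, PR 35.80 falls between score 10 (PR 32.1) and 12 (PR 44.8).
Interpolate: 10 + (35.80 − 32.1)/(44.8 − 32.1) × (12 − 10) = 10.6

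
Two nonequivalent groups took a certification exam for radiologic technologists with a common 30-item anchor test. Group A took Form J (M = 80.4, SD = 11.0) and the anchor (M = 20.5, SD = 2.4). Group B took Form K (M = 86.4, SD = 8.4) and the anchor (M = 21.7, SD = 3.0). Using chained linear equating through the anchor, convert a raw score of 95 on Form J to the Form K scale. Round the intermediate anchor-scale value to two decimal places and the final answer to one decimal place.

92.0

Form J → anchor (Group A): v = (2.4/11.0)(95 − 80.4) + 20.5 = 23.69
anchor → Form K (Group B): y = (8.4/3.0)(23.69 − 21.7) + 86.4 = 92.0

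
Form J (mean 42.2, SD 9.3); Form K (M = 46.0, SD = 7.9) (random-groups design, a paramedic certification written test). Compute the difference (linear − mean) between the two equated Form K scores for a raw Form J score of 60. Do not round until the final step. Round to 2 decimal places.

-2.68

Mean-equated: 60 + (46.0 − 42.2) = 63.80
Linear-equated: (7.9/9.3)(60 − 42.2) + 46.0 = 61.120
Difference = 61.120 − 63.80 = -2.68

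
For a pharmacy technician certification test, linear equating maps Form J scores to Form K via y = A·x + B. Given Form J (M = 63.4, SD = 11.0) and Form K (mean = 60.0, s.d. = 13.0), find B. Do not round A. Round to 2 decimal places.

-14.93

A = SD_Y / SD_X = 13.0 / 11.0 = 1.181818
B = M_Y − A·M_X = 60.0 − 1.181818 × 63.4 = -14.93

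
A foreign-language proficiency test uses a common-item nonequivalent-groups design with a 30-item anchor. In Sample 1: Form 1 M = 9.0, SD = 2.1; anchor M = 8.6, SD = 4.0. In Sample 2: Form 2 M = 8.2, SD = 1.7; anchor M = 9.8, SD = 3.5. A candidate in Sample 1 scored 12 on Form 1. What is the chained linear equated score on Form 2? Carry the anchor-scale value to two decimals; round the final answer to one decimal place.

10.4

Form 1 → anchor (Sample 1): v = (4.0/2.1)(12 − 9.0) + 8.6 = 14.31
anchor → Form 2 (Sample 2): y = (1.7/3.5)(14.31 − 9.8) + 8.2 = 10.4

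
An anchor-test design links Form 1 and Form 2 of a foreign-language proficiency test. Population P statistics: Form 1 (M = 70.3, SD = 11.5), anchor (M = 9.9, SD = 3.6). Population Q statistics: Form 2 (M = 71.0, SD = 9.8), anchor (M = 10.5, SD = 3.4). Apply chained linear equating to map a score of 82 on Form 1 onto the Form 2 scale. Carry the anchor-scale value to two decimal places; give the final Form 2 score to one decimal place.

Form 1 → anchor (Population P): v = (3.6/11.5)(82 − 70.3) + 9.9 = 13.56
anchor → Form 2 (Population Q): y = (9.8/3.4)(13.56 − 10.5) + 71.0 = 79.8

79.8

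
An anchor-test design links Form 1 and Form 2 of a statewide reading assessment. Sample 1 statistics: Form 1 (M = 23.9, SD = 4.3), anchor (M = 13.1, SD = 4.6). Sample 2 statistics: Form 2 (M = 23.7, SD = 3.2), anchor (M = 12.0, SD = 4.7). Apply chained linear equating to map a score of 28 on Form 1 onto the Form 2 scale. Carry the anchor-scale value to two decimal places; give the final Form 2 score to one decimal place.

27.4

Form 1 → anchor (Sample 1): v = (4.6/4.3)(28 − 23.9) + 13.1 = 17.49
anchor → Form 2 (Sample 2): y = (3.2/4.7)(17.49 − 12.0) + 23.7 = 27.4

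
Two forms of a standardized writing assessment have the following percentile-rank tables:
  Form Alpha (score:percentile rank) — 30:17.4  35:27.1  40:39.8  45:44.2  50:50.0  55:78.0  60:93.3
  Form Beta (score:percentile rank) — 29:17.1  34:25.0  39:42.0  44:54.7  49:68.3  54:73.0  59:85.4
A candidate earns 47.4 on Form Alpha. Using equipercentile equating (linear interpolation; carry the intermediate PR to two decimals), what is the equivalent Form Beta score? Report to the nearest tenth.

41.0

PR of 47.4 on Form Alpha: 44.2 + (47.4 − 45)/(50 − 45) × (50.0 − 44.2) = 46.98
On Form Beta, PR 46.98 falls between score 39 (PR 42.0) and 44 (PR 54.7).
Interpolate: 39 + (46.98 − 42.0)/(54.7 − 42.0) × (44 − 39) = 41.0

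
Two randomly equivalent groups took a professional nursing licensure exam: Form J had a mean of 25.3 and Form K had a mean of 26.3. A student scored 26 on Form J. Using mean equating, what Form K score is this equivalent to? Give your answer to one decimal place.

27.0

Mean equating: y = x + (M_Y − M_X) = 26 + (26.3 − 25.3) = 27.0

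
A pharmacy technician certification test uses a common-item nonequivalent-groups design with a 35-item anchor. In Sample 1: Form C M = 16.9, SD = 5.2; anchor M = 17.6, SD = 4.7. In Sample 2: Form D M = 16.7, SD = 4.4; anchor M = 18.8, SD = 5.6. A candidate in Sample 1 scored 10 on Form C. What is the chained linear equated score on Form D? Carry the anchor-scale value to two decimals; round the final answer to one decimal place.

Form C → anchor (Sample 1): v = (4.7/5.2)(10 − 16.9) + 17.6 = 11.36
anchor → Form D (Sample 2): y = (4.4/5.6)(11.36 − 18.8) + 16.7 = 10.9

10.9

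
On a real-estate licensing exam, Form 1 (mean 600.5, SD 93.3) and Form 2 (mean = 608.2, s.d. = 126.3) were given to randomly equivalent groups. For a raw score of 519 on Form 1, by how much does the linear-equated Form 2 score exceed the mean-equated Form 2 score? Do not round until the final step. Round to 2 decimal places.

Mean-equated: 519 + (608.2 − 600.5) = 526.70
Linear-equated: (126.3/93.3)(519 − 600.5) + 608.2 = 497.874
Difference = 497.874 − 526.70 = -28.83

-28.83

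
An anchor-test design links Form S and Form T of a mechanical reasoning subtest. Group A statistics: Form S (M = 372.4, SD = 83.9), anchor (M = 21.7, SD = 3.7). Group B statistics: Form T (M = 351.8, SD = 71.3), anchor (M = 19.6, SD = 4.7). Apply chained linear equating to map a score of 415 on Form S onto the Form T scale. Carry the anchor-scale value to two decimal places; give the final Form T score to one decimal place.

412.2

Form S → anchor (Group A): v = (3.7/83.9)(415 − 372.4) + 21.7 = 23.58
anchor → Form T (Group B): y = (71.3/4.7)(23.58 − 19.6) + 351.8 = 412.2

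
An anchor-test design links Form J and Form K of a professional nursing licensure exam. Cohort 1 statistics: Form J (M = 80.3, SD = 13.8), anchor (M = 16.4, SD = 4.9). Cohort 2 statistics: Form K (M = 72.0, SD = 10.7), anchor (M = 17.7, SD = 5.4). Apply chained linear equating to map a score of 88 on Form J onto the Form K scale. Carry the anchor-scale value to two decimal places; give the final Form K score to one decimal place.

74.8

Form J → anchor (Cohort 1): v = (4.9/13.8)(88 − 80.3) + 16.4 = 19.13
anchor → Form K (Cohort 2): y = (10.7/5.4)(19.13 − 17.7) + 72.0 = 74.8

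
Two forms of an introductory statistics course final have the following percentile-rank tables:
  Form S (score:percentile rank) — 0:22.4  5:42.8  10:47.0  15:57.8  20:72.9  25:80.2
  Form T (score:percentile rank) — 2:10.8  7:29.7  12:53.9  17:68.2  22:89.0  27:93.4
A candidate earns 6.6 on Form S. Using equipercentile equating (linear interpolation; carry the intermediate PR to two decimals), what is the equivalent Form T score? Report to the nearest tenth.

10.0

PR of 6.6 on Form S: 42.8 + (6.6 − 5)/(10 − 5) × (47.0 − 42.8) = 44.14
On Form T, PR 44.14 falls between score 7 (PR 29.7) and 12 (PR 53.9).
Interpolate: 7 + (44.14 − 29.7)/(53.9 − 29.7) × (12 − 7) = 10.0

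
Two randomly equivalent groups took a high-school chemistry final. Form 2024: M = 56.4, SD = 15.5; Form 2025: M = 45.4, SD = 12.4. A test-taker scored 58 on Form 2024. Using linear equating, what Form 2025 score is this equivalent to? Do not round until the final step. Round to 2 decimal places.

46.68

Linear equating: y = (SD_Y/SD_X)(x − M_X) + M_Y
y = (12.4/15.5)(58 − 56.4) + 45.4
y = 0.800000 × 1.6 + 45.4 = 1.2800 + 45.4 = 46.68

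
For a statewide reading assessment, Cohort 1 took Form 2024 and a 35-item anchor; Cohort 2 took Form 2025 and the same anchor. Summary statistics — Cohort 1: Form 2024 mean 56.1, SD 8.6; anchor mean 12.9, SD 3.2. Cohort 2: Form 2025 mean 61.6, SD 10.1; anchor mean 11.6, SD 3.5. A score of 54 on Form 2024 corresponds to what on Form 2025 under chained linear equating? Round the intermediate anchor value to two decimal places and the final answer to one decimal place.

63.1

Form 2024 → anchor (Cohort 1): v = (3.2/8.6)(54 − 56.1) + 12.9 = 12.12
anchor → Form 2025 (Cohort 2): y = (10.1/3.5)(12.12 − 11.6) + 61.6 = 63.1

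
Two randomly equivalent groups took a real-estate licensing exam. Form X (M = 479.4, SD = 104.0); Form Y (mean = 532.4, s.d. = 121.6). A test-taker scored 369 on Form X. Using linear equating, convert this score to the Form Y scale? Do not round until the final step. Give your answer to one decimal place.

403.3

Linear equating: y = (SD_Y/SD_X)(x − M_X) + M_Y
y = (121.6/104.0)(369 − 479.4) + 532.4
y = 1.169231 × -110.4 + 532.4 = -129.0831 + 532.4 = 403.3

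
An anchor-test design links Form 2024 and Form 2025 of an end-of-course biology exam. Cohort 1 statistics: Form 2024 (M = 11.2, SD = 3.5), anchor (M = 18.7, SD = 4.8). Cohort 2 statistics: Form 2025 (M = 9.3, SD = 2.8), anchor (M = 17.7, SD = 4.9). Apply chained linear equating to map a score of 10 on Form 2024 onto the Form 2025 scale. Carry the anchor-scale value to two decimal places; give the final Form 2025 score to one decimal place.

Form 2024 → anchor (Cohort 1): v = (4.8/3.5)(10 − 11.2) + 18.7 = 17.05
anchor → Form 2025 (Cohort 2): y = (2.8/4.9)(17.05 − 17.7) + 9.3 = 8.9

8.9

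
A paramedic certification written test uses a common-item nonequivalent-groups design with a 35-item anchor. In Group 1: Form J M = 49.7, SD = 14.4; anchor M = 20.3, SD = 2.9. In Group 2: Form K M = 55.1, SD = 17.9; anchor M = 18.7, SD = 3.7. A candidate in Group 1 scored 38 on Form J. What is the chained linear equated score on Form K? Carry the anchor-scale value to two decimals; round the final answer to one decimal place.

51.4

Form J → anchor (Group 1): v = (2.9/14.4)(38 − 49.7) + 20.3 = 17.94
anchor → Form K (Group 2): y = (17.9/3.7)(17.94 − 18.7) + 55.1 = 51.4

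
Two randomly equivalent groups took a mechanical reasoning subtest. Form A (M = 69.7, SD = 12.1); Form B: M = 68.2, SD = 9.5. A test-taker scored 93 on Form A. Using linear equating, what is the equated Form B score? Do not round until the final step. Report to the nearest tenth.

Linear equating: y = (SD_Y/SD_X)(x − M_X) + M_Y
y = (9.5/12.1)(93 − 69.7) + 68.2
y = 0.785124 × 23.3 + 68.2 = 18.2934 + 68.2 = 86.5

86.5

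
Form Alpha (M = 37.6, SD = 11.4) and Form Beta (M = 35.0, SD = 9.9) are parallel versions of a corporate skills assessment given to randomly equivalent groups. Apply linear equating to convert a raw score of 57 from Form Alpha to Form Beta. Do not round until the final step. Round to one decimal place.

51.8

Linear equating: y = (SD_Y/SD_X)(x − M_X) + M_Y
y = (9.9/11.4)(57 − 37.6) + 35.0
y = 0.868421 × 19.4 + 35.0 = 16.8474 + 35.0 = 51.8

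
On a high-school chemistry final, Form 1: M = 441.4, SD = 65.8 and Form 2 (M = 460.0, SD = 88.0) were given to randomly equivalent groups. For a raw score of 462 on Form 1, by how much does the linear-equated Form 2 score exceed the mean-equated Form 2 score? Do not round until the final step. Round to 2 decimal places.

6.95

Mean-equated: 462 + (460.0 − 441.4) = 480.60
Linear-equated: (88.0/65.8)(462 − 441.4) + 460.0 = 487.550
Difference = 487.550 − 480.60 = 6.95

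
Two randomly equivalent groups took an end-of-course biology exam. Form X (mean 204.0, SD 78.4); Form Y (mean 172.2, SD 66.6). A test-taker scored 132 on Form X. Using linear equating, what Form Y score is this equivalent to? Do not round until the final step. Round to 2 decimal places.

111.04

Linear equating: y = (SD_Y/SD_X)(x − M_X) + M_Y
y = (66.6/78.4)(132 − 204.0) + 172.2
y = 0.849490 × -72.0 + 172.2 = -61.1633 + 172.2 = 111.04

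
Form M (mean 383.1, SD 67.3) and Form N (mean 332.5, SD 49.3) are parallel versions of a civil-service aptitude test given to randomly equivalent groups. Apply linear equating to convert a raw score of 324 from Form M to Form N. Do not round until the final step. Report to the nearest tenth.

289.2

Linear equating: y = (SD_Y/SD_X)(x − M_X) + M_Y
y = (49.3/67.3)(324 − 383.1) + 332.5
y = 0.732541 × -59.1 + 332.5 = -43.2932 + 332.5 = 289.2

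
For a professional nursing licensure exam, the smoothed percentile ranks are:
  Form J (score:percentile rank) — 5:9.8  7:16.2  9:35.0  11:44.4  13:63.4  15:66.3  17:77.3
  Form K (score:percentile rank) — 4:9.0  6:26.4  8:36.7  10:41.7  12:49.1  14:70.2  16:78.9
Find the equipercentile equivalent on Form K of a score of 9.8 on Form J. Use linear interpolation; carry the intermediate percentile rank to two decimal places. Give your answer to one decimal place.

PR of 9.8 on Form J: 35.0 + (9.8 − 9)/(11 − 9) × (44.4 − 35.0) = 38.76
On Form K, PR 38.76 falls between score 8 (PR 36.7) and 10 (PR 41.7).
Interpolate: 8 + (38.76 − 36.7)/(41.7 − 36.7) × (10 − 8) = 8.8

8.8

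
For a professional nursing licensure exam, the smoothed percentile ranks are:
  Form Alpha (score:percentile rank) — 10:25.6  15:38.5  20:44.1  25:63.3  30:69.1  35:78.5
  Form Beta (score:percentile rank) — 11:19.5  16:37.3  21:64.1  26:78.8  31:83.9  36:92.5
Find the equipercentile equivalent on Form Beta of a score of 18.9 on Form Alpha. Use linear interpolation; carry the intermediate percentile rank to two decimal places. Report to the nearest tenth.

PR of 18.9 on Form Alpha: 38.5 + (18.9 − 15)/(20 − 15) × (44.1 − 38.5) = 42.87
On Form Beta, PR 42.87 falls between score 16 (PR 37.3) and 21 (PR 64.1).
Interpolate: 16 + (42.87 − 37.3)/(64.1 − 37.3) × (21 − 16) = 17.0

17.0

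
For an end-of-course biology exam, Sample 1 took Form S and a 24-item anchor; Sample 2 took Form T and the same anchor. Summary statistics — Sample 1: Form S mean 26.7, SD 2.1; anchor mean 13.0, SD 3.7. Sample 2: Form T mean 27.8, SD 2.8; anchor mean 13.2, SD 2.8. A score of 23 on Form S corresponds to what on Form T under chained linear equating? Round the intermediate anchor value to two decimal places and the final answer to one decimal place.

21.1

Form S → anchor (Sample 1): v = (3.7/2.1)(23 − 26.7) + 13.0 = 6.48
anchor → Form T (Sample 2): y = (2.8/2.8)(6.48 − 13.2) + 27.8 = 21.1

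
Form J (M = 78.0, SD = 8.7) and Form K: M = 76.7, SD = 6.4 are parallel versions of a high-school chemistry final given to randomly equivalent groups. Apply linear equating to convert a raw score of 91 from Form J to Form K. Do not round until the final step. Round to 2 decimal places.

86.26

Linear equating: y = (SD_Y/SD_X)(x − M_X) + M_Y
y = (6.4/8.7)(91 − 78.0) + 76.7
y = 0.735632 × 13.0 + 76.7 = 9.5632 + 76.7 = 86.26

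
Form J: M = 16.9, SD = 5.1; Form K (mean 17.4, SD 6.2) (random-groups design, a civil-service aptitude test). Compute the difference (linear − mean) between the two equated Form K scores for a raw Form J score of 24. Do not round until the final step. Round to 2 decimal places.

Mean-equated: 24 + (17.4 − 16.9) = 24.50
Linear-equated: (6.2/5.1)(24 − 16.9) + 17.4 = 26.031
Difference = 26.031 − 24.50 = 1.53

1.53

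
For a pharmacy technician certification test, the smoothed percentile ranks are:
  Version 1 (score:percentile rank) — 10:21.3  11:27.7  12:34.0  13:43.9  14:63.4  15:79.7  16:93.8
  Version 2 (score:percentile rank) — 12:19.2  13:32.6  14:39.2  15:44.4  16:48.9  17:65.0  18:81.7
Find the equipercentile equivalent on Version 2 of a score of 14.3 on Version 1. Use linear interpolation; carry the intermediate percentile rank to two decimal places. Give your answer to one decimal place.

17.2

PR of 14.3 on Version 1: 63.4 + (14.3 − 14)/(15 − 14) × (79.7 − 63.4) = 68.29
On Version 2, PR 68.29 falls between score 17 (PR 65.0) and 18 (PR 81.7).
Interpolate: 17 + (68.29 − 65.0)/(81.7 − 65.0) × (18 − 17) = 17.2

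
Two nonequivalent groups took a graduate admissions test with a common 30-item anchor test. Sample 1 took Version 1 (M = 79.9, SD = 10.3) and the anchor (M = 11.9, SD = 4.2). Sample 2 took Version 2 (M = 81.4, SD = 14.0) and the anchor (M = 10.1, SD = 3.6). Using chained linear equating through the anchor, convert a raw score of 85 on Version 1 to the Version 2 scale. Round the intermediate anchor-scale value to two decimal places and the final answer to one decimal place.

96.5

Version 1 → anchor (Sample 1): v = (4.2/10.3)(85 − 79.9) + 11.9 = 13.98
anchor → Version 2 (Sample 2): y = (14.0/3.6)(13.98 − 10.1) + 81.4 = 96.5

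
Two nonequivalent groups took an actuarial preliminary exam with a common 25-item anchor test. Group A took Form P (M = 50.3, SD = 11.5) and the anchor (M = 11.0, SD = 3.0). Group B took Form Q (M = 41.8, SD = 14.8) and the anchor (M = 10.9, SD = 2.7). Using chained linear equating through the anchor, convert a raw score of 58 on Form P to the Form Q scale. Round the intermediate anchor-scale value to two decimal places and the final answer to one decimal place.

53.4

Form P → anchor (Group A): v = (3.0/11.5)(58 − 50.3) + 11.0 = 13.01
anchor → Form Q (Group B): y = (14.8/2.7)(13.01 − 10.9) + 41.8 = 53.4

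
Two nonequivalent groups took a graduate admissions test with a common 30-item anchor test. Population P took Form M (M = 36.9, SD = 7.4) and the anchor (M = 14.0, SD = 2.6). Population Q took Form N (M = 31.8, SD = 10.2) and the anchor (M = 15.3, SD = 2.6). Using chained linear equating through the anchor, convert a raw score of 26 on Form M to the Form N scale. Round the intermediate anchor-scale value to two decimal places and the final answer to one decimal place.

11.7

Form M → anchor (Population P): v = (2.6/7.4)(26 − 36.9) + 14.0 = 10.17
anchor → Form N (Population Q): y = (10.2/2.6)(10.17 − 15.3) + 31.8 = 11.7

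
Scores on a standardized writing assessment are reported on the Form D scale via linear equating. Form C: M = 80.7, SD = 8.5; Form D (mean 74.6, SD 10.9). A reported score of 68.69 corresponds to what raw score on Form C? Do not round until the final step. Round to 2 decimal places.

Invert y = (SD_Y/SD_X)(x − M_X) + M_Y:
x = (SD_X/SD_Y)(y − M_Y) + M_X = (8.5/10.9)(68.69 − 74.6) + 80.7
x = 0.779817 × -5.910 + 80.7 = 76.09

76.09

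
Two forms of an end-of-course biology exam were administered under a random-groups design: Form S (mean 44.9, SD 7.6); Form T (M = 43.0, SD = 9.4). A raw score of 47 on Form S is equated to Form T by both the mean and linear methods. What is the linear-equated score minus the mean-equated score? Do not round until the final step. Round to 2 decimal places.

Mean-equated: 47 + (43.0 − 44.9) = 45.10
Linear-equated: (9.4/7.6)(47 − 44.9) + 43.0 = 45.597
Difference = 45.597 − 45.10 = 0.50

0.50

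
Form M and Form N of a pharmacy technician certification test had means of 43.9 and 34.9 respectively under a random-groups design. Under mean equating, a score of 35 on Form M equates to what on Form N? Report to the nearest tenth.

26.0

Mean equating: y = x + (M_Y − M_X) = 35 + (34.9 − 43.9) = 26.0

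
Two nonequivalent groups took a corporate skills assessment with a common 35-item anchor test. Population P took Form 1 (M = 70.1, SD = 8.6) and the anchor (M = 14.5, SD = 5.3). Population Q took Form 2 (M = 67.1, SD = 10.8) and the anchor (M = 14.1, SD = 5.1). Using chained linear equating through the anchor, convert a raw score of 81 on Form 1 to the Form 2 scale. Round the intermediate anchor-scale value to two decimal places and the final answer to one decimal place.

82.2

Form 1 → anchor (Population P): v = (5.3/8.6)(81 − 70.1) + 14.5 = 21.22
anchor → Form 2 (Population Q): y = (10.8/5.1)(21.22 − 14.1) + 67.1 = 82.2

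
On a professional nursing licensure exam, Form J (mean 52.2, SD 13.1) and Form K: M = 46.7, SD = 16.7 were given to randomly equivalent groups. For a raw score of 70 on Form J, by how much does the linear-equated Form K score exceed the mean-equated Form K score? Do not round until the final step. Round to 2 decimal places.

Mean-equated: 70 + (46.7 − 52.2) = 64.50
Linear-equated: (16.7/13.1)(70 − 52.2) + 46.7 = 69.392
Difference = 69.392 − 64.50 = 4.89

4.89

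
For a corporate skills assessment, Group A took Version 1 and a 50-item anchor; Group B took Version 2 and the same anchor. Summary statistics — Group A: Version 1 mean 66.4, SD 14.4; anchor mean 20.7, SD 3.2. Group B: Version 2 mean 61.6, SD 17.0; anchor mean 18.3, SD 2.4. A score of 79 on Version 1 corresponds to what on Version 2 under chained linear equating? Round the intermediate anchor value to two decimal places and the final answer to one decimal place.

98.4

Version 1 → anchor (Group A): v = (3.2/14.4)(79 − 66.4) + 20.7 = 23.50
anchor → Version 2 (Group B): y = (17.0/2.4)(23.50 − 18.3) + 61.6 = 98.4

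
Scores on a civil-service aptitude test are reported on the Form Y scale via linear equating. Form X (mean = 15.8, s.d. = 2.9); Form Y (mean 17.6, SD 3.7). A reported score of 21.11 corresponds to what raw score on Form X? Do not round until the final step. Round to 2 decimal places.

18.55

Invert y = (SD_Y/SD_X)(x − M_X) + M_Y:
x = (SD_X/SD_Y)(y − M_Y) + M_X = (2.9/3.7)(21.11 − 17.6) + 15.8
x = 0.783784 × 3.510 + 15.8 = 18.55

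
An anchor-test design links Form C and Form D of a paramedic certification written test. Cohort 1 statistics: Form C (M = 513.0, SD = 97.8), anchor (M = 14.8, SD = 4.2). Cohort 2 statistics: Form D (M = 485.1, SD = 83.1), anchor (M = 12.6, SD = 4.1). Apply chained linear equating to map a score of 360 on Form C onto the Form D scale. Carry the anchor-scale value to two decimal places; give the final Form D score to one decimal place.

396.5

Form C → anchor (Cohort 1): v = (4.2/97.8)(360 − 513.0) + 14.8 = 8.23
anchor → Form D (Cohort 2): y = (83.1/4.1)(8.23 − 12.6) + 485.1 = 396.5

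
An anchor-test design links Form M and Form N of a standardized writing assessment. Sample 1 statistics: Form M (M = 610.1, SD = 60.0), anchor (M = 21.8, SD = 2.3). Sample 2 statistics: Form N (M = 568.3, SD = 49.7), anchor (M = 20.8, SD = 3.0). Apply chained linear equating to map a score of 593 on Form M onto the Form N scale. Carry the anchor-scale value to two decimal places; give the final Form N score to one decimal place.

573.9

Form M → anchor (Sample 1): v = (2.3/60.0)(593 − 610.1) + 21.8 = 21.14
anchor → Form N (Sample 2): y = (49.7/3.0)(21.14 − 20.8) + 568.3 = 573.9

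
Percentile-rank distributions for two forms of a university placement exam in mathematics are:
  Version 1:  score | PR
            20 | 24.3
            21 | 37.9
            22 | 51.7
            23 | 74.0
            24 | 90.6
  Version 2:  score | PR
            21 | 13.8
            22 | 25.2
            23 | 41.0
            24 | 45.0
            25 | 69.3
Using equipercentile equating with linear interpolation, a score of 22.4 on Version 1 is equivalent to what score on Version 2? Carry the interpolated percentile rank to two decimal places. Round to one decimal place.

PR of 22.4 on Version 1: 51.7 + (22.4 − 22)/(23 − 22) × (74.0 − 51.7) = 60.62
On Version 2, PR 60.62 falls between score 24 (PR 45.0) and 25 (PR 69.3).
Interpolate: 24 + (60.62 − 45.0)/(69.3 − 45.0) × (25 − 24) = 24.6

24.6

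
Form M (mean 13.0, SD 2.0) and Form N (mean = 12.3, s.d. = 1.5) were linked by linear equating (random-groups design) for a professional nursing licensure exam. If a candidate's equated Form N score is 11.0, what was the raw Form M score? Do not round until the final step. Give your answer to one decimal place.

Invert y = (SD_Y/SD_X)(x − M_X) + M_Y:
x = (SD_X/SD_Y)(y − M_Y) + M_X = (2.0/1.5)(11.0 − 12.3) + 13.0
x = 1.333333 × -1.300 + 13.0 = 11.3

11.3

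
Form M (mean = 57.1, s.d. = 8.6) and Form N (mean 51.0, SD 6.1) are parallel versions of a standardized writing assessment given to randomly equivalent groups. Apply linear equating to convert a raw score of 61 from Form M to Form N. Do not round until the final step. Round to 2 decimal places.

Linear equating: y = (SD_Y/SD_X)(x − M_X) + M_Y
y = (6.1/8.6)(61 − 57.1) + 51.0
y = 0.709302 × 3.9 + 51.0 = 2.7663 + 51.0 = 53.77

53.77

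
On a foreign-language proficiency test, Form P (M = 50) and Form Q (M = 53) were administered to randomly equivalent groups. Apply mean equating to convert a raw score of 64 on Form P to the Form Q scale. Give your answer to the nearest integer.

Mean equating: y = x + (M_Y − M_X) = 64 + (53 − 50) = 67

67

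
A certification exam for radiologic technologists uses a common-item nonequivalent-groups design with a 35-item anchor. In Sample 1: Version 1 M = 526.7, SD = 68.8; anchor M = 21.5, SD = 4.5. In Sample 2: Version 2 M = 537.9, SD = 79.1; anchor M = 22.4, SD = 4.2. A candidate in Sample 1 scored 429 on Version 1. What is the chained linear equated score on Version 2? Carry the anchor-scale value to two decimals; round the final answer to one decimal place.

400.6

Version 1 → anchor (Sample 1): v = (4.5/68.8)(429 − 526.7) + 21.5 = 15.11
anchor → Version 2 (Sample 2): y = (79.1/4.2)(15.11 − 22.4) + 537.9 = 400.6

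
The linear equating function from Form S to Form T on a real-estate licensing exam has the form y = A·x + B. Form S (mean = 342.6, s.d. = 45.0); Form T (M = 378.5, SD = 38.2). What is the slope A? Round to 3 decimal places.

A = SD_Y / SD_X = 38.2 / 45.0 = 0.849

0.849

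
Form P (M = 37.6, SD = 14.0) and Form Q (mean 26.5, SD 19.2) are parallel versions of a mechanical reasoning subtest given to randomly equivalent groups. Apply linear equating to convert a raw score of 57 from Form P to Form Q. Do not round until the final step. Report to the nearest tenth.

53.1

Linear equating: y = (SD_Y/SD_X)(x − M_X) + M_Y
y = (19.2/14.0)(57 − 37.6) + 26.5
y = 1.371429 × 19.4 + 26.5 = 26.6057 + 26.5 = 53.1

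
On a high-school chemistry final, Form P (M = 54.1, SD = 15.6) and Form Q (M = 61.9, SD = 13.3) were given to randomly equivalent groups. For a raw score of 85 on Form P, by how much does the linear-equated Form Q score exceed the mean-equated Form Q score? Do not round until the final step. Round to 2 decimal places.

-4.56

Mean-equated: 85 + (61.9 − 54.1) = 92.80
Linear-equated: (13.3/15.6)(85 − 54.1) + 61.9 = 88.244
Difference = 88.244 − 92.80 = -4.56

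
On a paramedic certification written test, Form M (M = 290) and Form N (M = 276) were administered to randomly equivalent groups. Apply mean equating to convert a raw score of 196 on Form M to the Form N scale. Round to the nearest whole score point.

Mean equating: y = x + (M_Y − M_X) = 196 + (276 − 290) = 182

182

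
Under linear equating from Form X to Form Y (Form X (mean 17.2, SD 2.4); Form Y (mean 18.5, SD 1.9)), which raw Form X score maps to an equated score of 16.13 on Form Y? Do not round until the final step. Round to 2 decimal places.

Invert y = (SD_Y/SD_X)(x − M_X) + M_Y:
x = (SD_X/SD_Y)(y − M_Y) + M_X = (2.4/1.9)(16.13 − 18.5) + 17.2
x = 1.263158 × -2.370 + 17.2 = 14.21

14.21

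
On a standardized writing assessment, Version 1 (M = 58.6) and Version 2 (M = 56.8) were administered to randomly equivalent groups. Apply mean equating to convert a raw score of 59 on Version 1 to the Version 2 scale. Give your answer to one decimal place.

Mean equating: y = x + (M_Y − M_X) = 59 + (56.8 − 58.6) = 57.2

57.2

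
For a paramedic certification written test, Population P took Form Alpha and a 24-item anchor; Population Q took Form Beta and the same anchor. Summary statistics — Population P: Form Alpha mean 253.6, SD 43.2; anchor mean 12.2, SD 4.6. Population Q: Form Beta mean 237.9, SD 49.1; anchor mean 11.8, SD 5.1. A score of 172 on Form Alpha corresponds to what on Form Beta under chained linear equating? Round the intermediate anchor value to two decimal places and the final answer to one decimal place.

158.1

Form Alpha → anchor (Population P): v = (4.6/43.2)(172 − 253.6) + 12.2 = 3.51
anchor → Form Beta (Population Q): y = (49.1/5.1)(3.51 − 11.8) + 237.9 = 158.1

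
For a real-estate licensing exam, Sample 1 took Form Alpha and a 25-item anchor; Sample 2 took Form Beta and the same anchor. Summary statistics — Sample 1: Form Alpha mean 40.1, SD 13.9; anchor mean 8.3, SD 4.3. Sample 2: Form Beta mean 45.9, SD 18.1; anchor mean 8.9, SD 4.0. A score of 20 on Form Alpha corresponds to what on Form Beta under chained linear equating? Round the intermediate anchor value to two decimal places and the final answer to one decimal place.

Form Alpha → anchor (Sample 1): v = (4.3/13.9)(20 − 40.1) + 8.3 = 2.08
anchor → Form Beta (Sample 2): y = (18.1/4.0)(2.08 − 8.9) + 45.9 = 15.0

15.0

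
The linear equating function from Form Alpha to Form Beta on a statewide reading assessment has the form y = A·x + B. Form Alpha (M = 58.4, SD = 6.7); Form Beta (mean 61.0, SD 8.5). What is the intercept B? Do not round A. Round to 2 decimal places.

A = SD_Y / SD_X = 8.5 / 6.7 = 1.268657
B = M_Y − A·M_X = 61.0 − 1.268657 × 58.4 = -13.09

-13.09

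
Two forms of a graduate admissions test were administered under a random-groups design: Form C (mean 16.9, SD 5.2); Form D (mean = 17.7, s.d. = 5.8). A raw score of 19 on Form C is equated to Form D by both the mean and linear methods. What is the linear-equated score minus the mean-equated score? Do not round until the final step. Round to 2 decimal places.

Mean-equated: 19 + (17.7 − 16.9) = 19.80
Linear-equated: (5.8/5.2)(19 − 16.9) + 17.7 = 20.042
Difference = 20.042 − 19.80 = 0.24

0.24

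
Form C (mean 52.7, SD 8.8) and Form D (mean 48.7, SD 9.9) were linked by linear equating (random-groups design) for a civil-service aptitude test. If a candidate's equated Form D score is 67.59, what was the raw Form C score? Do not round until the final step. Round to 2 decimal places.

69.49

Invert y = (SD_Y/SD_X)(x − M_X) + M_Y:
x = (SD_X/SD_Y)(y − M_Y) + M_X = (8.8/9.9)(67.59 − 48.7) + 52.7
x = 0.888889 × 18.890 + 52.7 = 69.49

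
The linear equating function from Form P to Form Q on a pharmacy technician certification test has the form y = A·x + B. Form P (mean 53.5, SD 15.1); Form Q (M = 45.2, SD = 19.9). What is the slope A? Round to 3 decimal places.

A = SD_Y / SD_X = 19.9 / 15.1 = 1.318

1.318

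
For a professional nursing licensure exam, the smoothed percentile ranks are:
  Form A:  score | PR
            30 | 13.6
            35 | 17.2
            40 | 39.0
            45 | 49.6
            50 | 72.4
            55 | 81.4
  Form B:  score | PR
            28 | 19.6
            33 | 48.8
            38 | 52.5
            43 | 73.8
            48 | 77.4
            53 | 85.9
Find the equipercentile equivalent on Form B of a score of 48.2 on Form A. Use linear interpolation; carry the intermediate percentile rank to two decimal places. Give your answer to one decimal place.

PR of 48.2 on Form A: 49.6 + (48.2 − 45)/(50 − 45) × (72.4 − 49.6) = 64.19
On Form B, PR 64.19 falls between score 38 (PR 52.5) and 43 (PR 73.8).
Interpolate: 38 + (64.19 − 52.5)/(73.8 − 52.5) × (43 − 38) = 40.7

40.7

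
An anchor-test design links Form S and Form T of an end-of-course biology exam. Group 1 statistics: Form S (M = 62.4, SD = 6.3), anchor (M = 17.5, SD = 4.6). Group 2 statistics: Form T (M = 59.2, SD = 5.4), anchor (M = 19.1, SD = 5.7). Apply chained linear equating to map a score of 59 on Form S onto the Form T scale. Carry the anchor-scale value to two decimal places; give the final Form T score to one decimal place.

Form S → anchor (Group 1): v = (4.6/6.3)(59 − 62.4) + 17.5 = 15.02
anchor → Form T (Group 2): y = (5.4/5.7)(15.02 − 19.1) + 59.2 = 55.3

55.3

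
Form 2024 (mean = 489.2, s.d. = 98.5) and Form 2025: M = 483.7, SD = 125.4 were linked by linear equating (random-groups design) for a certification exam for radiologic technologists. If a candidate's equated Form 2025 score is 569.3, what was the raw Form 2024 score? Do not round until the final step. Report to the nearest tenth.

556.4

Invert y = (SD_Y/SD_X)(x − M_X) + M_Y:
x = (SD_X/SD_Y)(y − M_Y) + M_X = (98.5/125.4)(569.3 − 483.7) + 489.2
x = 0.785486 × 85.600 + 489.2 = 556.4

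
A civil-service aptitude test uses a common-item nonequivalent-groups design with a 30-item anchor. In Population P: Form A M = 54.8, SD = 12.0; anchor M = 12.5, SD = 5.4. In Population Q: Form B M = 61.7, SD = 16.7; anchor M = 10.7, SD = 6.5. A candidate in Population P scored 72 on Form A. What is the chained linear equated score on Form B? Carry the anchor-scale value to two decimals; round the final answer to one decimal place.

Form A → anchor (Population P): v = (5.4/12.0)(72 − 54.8) + 12.5 = 20.24
anchor → Form B (Population Q): y = (16.7/6.5)(20.24 − 10.7) + 61.7 = 86.2

86.2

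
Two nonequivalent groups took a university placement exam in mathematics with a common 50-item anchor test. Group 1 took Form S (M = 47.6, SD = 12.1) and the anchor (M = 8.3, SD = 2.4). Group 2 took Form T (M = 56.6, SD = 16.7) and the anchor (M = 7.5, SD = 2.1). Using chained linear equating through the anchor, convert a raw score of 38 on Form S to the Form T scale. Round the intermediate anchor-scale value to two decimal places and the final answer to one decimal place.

47.9

Form S → anchor (Group 1): v = (2.4/12.1)(38 − 47.6) + 8.3 = 6.40
anchor → Form T (Group 2): y = (16.7/2.1)(6.40 − 7.5) + 56.6 = 47.9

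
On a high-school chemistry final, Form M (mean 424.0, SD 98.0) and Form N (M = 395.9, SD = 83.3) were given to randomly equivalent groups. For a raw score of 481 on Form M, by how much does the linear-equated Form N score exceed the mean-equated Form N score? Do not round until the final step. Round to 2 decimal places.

Mean-equated: 481 + (395.9 − 424.0) = 452.90
Linear-equated: (83.3/98.0)(481 − 424.0) + 395.9 = 444.350
Difference = 444.350 − 452.90 = -8.55

-8.55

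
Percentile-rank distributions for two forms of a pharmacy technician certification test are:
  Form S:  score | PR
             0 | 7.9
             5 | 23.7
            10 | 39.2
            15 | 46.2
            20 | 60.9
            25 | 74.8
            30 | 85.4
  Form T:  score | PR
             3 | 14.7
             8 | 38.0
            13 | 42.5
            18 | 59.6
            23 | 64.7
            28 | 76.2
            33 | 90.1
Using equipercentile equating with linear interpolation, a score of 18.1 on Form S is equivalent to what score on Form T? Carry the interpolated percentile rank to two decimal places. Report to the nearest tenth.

PR of 18.1 on Form S: 46.2 + (18.1 − 15)/(20 − 15) × (60.9 − 46.2) = 55.31
On Form T, PR 55.31 falls between score 13 (PR 42.5) and 18 (PR 59.6).
Interpolate: 13 + (55.31 − 42.5)/(59.6 − 42.5) × (18 − 13) = 16.7

16.7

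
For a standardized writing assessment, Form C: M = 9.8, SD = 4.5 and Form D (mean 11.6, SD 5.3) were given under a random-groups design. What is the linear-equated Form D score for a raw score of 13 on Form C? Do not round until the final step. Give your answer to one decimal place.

Linear equating: y = (SD_Y/SD_X)(x − M_X) + M_Y
y = (5.3/4.5)(13 − 9.8) + 11.6
y = 1.177778 × 3.2 + 11.6 = 3.7689 + 11.6 = 15.4

15.4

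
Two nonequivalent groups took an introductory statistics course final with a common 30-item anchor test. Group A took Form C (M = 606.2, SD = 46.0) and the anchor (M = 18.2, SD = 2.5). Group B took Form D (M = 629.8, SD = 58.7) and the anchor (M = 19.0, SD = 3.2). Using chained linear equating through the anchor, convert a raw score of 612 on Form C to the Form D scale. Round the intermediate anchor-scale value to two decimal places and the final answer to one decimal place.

Form C → anchor (Group A): v = (2.5/46.0)(612 − 606.2) + 18.2 = 18.52
anchor → Form D (Group B): y = (58.7/3.2)(18.52 − 19.0) + 629.8 = 621.0

621.0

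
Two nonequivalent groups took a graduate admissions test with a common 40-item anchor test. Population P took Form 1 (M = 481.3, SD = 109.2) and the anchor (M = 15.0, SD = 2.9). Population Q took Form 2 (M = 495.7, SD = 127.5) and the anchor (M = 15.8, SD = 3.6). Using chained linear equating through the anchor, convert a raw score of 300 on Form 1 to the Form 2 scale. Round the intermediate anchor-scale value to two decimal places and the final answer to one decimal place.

297.0

Form 1 → anchor (Population P): v = (2.9/109.2)(300 − 481.3) + 15.0 = 10.19
anchor → Form 2 (Population Q): y = (127.5/3.6)(10.19 − 15.8) + 495.7 = 297.0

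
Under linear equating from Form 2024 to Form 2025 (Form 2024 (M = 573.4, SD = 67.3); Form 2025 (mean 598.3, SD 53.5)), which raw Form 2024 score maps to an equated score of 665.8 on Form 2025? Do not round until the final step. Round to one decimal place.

Invert y = (SD_Y/SD_X)(x − M_X) + M_Y:
x = (SD_X/SD_Y)(y − M_Y) + M_X = (67.3/53.5)(665.8 − 598.3) + 573.4
x = 1.257944 × 67.500 + 573.4 = 658.3

658.3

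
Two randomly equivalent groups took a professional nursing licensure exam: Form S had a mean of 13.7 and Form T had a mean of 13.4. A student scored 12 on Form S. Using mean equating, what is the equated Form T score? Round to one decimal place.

11.7

Mean equating: y = x + (M_Y − M_X) = 12 + (13.4 − 13.7) = 11.7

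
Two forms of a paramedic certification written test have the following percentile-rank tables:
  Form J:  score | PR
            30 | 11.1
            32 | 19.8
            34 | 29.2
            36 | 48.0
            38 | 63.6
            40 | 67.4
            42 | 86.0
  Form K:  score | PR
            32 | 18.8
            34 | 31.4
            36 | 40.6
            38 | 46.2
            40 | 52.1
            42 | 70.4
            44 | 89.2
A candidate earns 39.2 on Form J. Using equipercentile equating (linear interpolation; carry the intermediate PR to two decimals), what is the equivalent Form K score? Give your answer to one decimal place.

41.5

PR of 39.2 on Form J: 63.6 + (39.2 − 38)/(40 − 38) × (67.4 − 63.6) = 65.88
On Form K, PR 65.88 falls between score 40 (PR 52.1) and 42 (PR 70.4).
Interpolate: 40 + (65.88 − 52.1)/(70.4 − 52.1) × (42 − 40) = 41.5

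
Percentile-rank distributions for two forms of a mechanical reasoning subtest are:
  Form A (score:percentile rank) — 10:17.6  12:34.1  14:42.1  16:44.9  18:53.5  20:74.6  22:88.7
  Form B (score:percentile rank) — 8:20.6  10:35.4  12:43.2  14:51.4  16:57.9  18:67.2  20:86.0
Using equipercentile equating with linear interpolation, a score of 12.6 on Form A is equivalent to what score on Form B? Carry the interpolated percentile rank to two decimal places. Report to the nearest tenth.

10.3

PR of 12.6 on Form A: 34.1 + (12.6 − 12)/(14 − 12) × (42.1 − 34.1) = 36.50
On Form B, PR 36.50 falls between score 10 (PR 35.4) and 12 (PR 43.2).
Interpolate: 10 + (36.50 − 35.4)/(43.2 − 35.4) × (12 − 10) = 10.3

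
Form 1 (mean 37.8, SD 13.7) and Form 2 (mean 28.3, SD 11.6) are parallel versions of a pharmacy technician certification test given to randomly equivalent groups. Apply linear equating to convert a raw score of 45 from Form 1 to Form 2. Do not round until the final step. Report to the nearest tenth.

34.4

Linear equating: y = (SD_Y/SD_X)(x − M_X) + M_Y
y = (11.6/13.7)(45 − 37.8) + 28.3
y = 0.846715 × 7.2 + 28.3 = 6.0964 + 28.3 = 34.4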